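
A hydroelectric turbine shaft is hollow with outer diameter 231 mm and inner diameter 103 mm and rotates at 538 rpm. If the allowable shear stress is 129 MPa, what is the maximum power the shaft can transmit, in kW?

16900 kW

J = π(d_o⁴ − d_i⁴)/32 = π(0.231⁴ − 0.103⁴)/32 = 2.685×10^-4 m⁴.
T_max = τ_allow·J/r = 1.29×10^8 × 2.685×10^-4 / 0.116 = 299900 N·m.
ω = 2π·538/60 = 56.34 rad/s, so P_max = T_max·ω = 1.689×10^7 W.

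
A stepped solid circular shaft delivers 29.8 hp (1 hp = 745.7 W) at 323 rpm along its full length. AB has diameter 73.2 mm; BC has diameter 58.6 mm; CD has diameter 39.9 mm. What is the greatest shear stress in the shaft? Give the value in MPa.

52.7 MPa

ω = 2π·323/60 = 33.82 rad/s, so T = P/ω = 29.8×745.7 / 33.82 = 657.0 N·m.
Under the same torque, τ_max = 16T/(πd³) is largest where d is smallest — segment CD (d = 39.9 mm).
τ_max = 16·657.0/(π·(0.0399)³) = 5.267×10^7 Pa.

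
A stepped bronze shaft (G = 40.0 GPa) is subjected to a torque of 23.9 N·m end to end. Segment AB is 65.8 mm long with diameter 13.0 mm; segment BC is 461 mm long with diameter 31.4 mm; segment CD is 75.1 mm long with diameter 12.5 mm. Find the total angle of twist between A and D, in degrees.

2.04°

J_AB = π(0.0130)⁴/32 = 2.80×10^-9 m⁴; J_BC = π(0.0314)⁴/32 = 9.54×10^-8 m⁴; J_CD = π(0.0125)⁴/32 = 2.40×10^-9 m⁴.
θ = (T/G)·Σ L_i/J_i = (23.90/40.0×10⁹)·(0.0658/2.80×10^-9 + 0.461/9.54×10^-8 + 0.0751/2.40×10^-9) = 0.03563 rad.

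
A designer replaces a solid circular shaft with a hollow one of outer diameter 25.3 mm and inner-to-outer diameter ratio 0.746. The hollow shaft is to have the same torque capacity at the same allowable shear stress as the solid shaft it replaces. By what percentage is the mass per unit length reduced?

Equal τ_max and T ⇒ the solid shaft needs d_s³ = d_o³(1−k⁴), so d_s = 25.3·(1−0.746⁴)^(1/3) = 22.36 mm.
Area ratio A_h/A_s = d_o²(1−k²)/d_s² = (1−k²)/(1−k⁴)^(2/3) = 0.5678.
Mass saving = 1 − 0.5678 = 43.2 %.

43.2 %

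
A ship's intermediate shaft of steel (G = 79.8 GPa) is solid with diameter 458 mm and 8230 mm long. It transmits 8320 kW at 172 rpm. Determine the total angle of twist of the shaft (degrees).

ω = 2π·172/60 = 18.01 rad/s, so T = P/ω = 8320×10³ / 18.01 = 461900 N·m.
J = πd⁴/32 = π(0.458)⁴/32 = 4.320×10^-3 m⁴.
θ = T·L/(G·J) = 461900 × 8.23 / (79.8×10⁹ × 4.320×10^-3) = 0.01103 rad.

0.632°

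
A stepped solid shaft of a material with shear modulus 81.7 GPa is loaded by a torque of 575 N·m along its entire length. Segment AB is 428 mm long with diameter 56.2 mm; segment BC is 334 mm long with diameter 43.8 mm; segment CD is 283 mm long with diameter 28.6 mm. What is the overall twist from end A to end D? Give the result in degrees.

J_AB = π(0.0562)⁴/32 = 9.79×10^-7 m⁴; J_BC = π(0.0438)⁴/32 = 3.61×10^-7 m⁴; J_CD = π(0.0286)⁴/32 = 6.57×10^-8 m⁴.
θ = (T/G)·Σ L_i/J_i = (575.0/81.7×10⁹)·(0.428/9.79×10^-7 + 0.334/3.61×10^-7 + 0.283/6.57×10^-8) = 0.03990 rad.

2.29°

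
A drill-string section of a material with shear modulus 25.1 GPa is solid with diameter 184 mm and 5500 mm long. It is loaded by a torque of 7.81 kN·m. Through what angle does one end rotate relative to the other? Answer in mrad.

15.2 mrad

J = πd⁴/32 = π(0.184)⁴/32 = 1.125×10^-4 m⁴.
θ = T·L/(G·J) = 7810 × 5.50 / (25.1×10⁹ × 1.125×10^-4) = 0.01521 rad.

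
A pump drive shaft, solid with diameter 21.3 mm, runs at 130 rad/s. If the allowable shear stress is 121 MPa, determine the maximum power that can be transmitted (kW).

J = πd⁴/32 = π(0.0213)⁴/32 = 2.021×10^-8 m⁴.
T_max = τ_allow·J/r = 1.21×10^8 × 2.021×10^-8 / 0.0106 = 229.6 N·m.
ω = 130 rad/s, so P_max = T_max·ω = 2.985×10^4 W.

29.8 kW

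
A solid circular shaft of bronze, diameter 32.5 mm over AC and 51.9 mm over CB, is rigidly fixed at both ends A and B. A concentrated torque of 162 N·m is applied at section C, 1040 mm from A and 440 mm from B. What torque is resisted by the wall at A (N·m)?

Compatibility: T_A·a/J_AC = T_B·b/J_CB with T_A + T_B = T₀.
J_AC = 1.10×10^-7 m⁴, J_CB = 7.12×10^-7 m⁴, so T_A = T₀·(J_AC/a)/((J_AC/a)+(J_CB/b)) = 9.895 N·m, T_B = 152.1 N·m.

9.90 N·m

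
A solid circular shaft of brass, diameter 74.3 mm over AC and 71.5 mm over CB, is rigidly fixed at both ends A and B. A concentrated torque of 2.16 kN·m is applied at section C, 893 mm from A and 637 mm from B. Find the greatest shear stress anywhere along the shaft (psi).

2380 psi

Compatibility: T_A·a/J_AC = T_B·b/J_CB with T_A + T_B = T₀.
J_AC = 2.99×10^-6 m⁴, J_CB = 2.57×10^-6 m⁴, so T_A = T₀·(J_AC/a)/((J_AC/a)+(J_CB/b)) = 980.8 N·m, T_B = 1179 N·m.
τ in each portion: τ_AC = 1.22×10^7 Pa, τ_CB = 1.64×10^7 Pa; maximum is in CB.
τ_max = T_CB·r/J = 1179·0.0357/2.57×10^-6 = 1.643×10^7 Pa.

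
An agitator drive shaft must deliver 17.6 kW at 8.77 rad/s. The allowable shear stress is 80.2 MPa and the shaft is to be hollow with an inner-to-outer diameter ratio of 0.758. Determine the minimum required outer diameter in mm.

57.5 mm

ω = 8.77 rad/s, so T = P/ω = 17.6×10³ / 8.770 = 2007 N·m.
For a hollow shaft with d_i/d_o = 0.758: τ_max = 16T/(π d_o³ (1−k⁴)), so d_o = [16T/(π τ_allow (1−k⁴))]^(1/3) = [16·2007/(π·8.02×10^7·0.6699)]^(1/3) = 0.05751 m.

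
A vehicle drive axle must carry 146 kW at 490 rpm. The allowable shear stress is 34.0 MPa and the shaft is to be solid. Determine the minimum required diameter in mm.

ω = 2π·490/60 = 51.31 rad/s, so T = P/ω = 146×10³ / 51.31 = 2845 N·m.
For a solid shaft τ_max = 16T/(πd³), so d = (16T/(π τ_allow))^(1/3) = (16·2845/(π·3.40×10^7))^(1/3) = 0.07526 m.

75.3 mm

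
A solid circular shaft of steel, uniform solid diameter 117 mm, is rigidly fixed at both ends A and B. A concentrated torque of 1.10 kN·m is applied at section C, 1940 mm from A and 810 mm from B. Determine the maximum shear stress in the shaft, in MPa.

2.47 MPa

With uniform GJ and both ends fixed, compatibility θ_AC = θ_CB gives T_A·a = T_B·b, together with T_A + T_B = T₀.
T_A = T₀·b/(a+b) = 1100·810/2750 = 324.0 N·m; T_B = 776.0 N·m.
τ in each portion: τ_AC = 1.03×10^6 Pa, τ_CB = 2.47×10^6 Pa; maximum is in CB.
τ_max = T_CB·r/J = 776.0·0.0585/1.84×10^-5 = 2.468×10^6 Pa.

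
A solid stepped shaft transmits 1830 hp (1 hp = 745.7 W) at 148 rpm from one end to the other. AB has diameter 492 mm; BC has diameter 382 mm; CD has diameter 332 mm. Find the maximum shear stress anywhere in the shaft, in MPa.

12.3 MPa

ω = 2π·148/60 = 15.50 rad/s, so T = P/ω = 1830×745.7 / 15.50 = 88050 N·m.
Under the same torque, τ_max = 16T/(πd³) is largest where d is smallest — segment CD (d = 332 mm).
τ_max = 16·88050/(π·(0.332)³) = 1.225×10^7 Pa.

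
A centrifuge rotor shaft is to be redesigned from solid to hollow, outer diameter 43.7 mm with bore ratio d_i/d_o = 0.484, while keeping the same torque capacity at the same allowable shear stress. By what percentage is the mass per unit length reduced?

Equal τ_max and T ⇒ the solid shaft needs d_s³ = d_o³(1−k⁴), so d_s = 43.7·(1−0.484⁴)^(1/3) = 42.89 mm.
Area ratio A_h/A_s = d_o²(1−k²)/d_s² = (1−k²)/(1−k⁴)^(2/3) = 0.7951.
Mass saving = 1 − 0.7951 = 20.5 %.

20.5 %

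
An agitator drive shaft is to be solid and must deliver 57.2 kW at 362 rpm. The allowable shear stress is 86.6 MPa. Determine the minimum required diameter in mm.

44.6 mm

ω = 2π·362/60 = 37.91 rad/s, so T = P/ω = 57.2×10³ / 37.91 = 1509 N·m.
For a solid shaft τ_max = 16T/(πd³), so d = (16T/(π τ_allow))^(1/3) = (16·1509/(π·8.66×10^7))^(1/3) = 0.04460 m.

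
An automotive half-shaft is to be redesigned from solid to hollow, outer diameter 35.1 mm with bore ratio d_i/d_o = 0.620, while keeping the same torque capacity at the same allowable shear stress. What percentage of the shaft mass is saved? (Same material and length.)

31.5 %

Equal τ_max and T ⇒ the solid shaft needs d_s³ = d_o³(1−k⁴), so d_s = 35.1·(1−0.620⁴)^(1/3) = 33.28 mm.
Area ratio A_h/A_s = d_o²(1−k²)/d_s² = (1−k²)/(1−k⁴)^(2/3) = 0.6848.
Mass saving = 1 − 0.6848 = 31.5 %.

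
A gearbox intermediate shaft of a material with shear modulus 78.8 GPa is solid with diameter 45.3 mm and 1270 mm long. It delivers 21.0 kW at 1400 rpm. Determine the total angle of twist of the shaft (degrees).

ω = 2π·1400/60 = 146.6 rad/s, so T = P/ω = 21.0×10³ / 146.6 = 143.2 N·m.
J = πd⁴/32 = π(0.0453)⁴/32 = 4.134×10^-7 m⁴.
θ = T·L/(G·J) = 143.2 × 1.27 / (78.8×10⁹ × 4.134×10^-7) = 5.584×10^-3 rad.

0.320°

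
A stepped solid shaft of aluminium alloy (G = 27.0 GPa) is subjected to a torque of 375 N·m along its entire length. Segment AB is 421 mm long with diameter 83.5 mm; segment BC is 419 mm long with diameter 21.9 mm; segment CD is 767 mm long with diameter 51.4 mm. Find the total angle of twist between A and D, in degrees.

15.7°

J_AB = π(0.0835)⁴/32 = 4.77×10^-6 m⁴; J_BC = π(0.0219)⁴/32 = 2.26×10^-8 m⁴; J_CD = π(0.0514)⁴/32 = 6.85×10^-7 m⁴.
θ = (T/G)·Σ L_i/J_i = (375.0/27.0×10⁹)·(0.421/4.77×10^-6 + 0.419/2.26×10^-8 + 0.767/6.85×10^-7) = 0.2745 rad.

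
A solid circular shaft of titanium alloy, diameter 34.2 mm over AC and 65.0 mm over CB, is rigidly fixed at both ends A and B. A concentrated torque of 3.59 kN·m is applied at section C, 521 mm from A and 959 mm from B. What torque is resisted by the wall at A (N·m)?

Compatibility: T_A·a/J_AC = T_B·b/J_CB with T_A + T_B = T₀.
J_AC = 1.34×10^-7 m⁴, J_CB = 1.75×10^-6 m⁴, so T_A = T₀·(J_AC/a)/((J_AC/a)+(J_CB/b)) = 443.8 N·m, T_B = 3146 N·m.

444 N·m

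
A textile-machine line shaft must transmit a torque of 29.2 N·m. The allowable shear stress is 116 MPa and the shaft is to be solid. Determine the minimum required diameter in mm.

For a solid shaft τ_max = 16T/(πd³), so d = (16T/(π τ_allow))^(1/3) = (16·29.20/(π·1.16×10^8))^(1/3) = 0.01086 m.

10.9 mm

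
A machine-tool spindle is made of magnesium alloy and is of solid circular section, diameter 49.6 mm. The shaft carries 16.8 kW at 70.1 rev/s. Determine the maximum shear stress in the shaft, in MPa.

ω = 2π·70.1 = 440.5 rad/s, so T = P/ω = 16.8×10³ / 440.5 = 38.14 N·m.
J = πd⁴/32 = π(0.0496)⁴/32 = 5.942×10^-7 m⁴.
τ_max = T·r/J = 38.14 × 0.0248 / 5.942×10^-7 = 1.592×10^6 Pa.

1.59 MPa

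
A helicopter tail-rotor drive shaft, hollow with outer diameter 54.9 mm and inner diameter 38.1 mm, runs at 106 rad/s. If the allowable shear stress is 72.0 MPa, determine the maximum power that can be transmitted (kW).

J = π(d_o⁴ − d_i⁴)/32 = π(0.0549⁴ − 0.0381⁴)/32 = 6.850×10^-7 m⁴.
T_max = τ_allow·J/r = 7.20×10^7 × 6.850×10^-7 / 0.0274 = 1797 N·m.
ω = 106 rad/s, so P_max = T_max·ω = 1.904×10^5 W.

190 kW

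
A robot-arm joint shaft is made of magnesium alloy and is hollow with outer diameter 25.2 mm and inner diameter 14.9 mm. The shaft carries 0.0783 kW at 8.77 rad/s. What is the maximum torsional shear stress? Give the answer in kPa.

ω = 8.77 rad/s, so T = P/ω = 0.0783×10³ / 8.770 = 8.928 N·m.
J = π(d_o⁴ − d_i⁴)/32 = π(0.0252⁴ − 0.0149⁴)/32 = 3.475×10^-8 m⁴.
τ_max = T·r/J = 8.928 × 0.0126 / 3.475×10^-8 = 3.237×10^6 Pa.

3240 kPa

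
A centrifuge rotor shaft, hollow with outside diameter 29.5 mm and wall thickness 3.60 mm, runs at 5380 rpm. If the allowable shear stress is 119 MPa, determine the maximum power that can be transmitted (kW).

228 kW

J = π(d_o⁴ − d_i⁴)/32 = π(0.0295⁴ − 0.0223⁴)/32 = 5.007×10^-8 m⁴.
T_max = τ_allow·J/r = 1.19×10^8 × 5.007×10^-8 / 0.0147 = 404.0 N·m.
ω = 2π·5380/60 = 563.4 rad/s, so P_max = T_max·ω = 2.276×10^5 W.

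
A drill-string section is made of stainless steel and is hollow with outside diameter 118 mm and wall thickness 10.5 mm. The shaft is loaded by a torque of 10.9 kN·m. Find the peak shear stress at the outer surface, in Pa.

6.22e7 Pa

J = π(d_o⁴ − d_i⁴)/32 = π(0.118⁴ − 0.0970⁴)/32 = 1.034×10^-5 m⁴.
τ_max = T·r/J = 10900 × 0.0590 / 1.034×10^-5 = 6.218×10^7 Pa.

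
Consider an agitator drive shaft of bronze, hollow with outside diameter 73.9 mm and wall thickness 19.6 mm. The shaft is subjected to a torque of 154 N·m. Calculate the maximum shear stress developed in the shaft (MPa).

J = π(d_o⁴ − d_i⁴)/32 = π(0.0739⁴ − 0.0347⁴)/32 = 2.786×10^-6 m⁴.
τ_max = T·r/J = 154.0 × 0.0370 / 2.786×10^-6 = 2.043×10^6 Pa.

2.04 MPa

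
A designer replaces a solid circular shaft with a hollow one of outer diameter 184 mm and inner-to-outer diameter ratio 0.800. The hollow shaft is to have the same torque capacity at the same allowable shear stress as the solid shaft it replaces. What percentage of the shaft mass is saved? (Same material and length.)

48.8 %

Equal τ_max and T ⇒ the solid shaft needs d_s³ = d_o³(1−k⁴), so d_s = 184·(1−0.800⁴)^(1/3) = 154.4 mm.
Area ratio A_h/A_s = d_o²(1−k²)/d_s² = (1−k²)/(1−k⁴)^(2/3) = 0.5115.
Mass saving = 1 − 0.5115 = 48.8 %.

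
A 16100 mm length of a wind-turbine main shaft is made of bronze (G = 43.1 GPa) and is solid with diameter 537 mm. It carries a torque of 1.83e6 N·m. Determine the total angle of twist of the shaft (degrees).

4.80°

J = πd⁴/32 = π(0.537)⁴/32 = 8.164×10^-3 m⁴.
θ = T·L/(G·J) = 1.830e6 × 16.1 / (43.1×10⁹ × 8.164×10^-3) = 0.08373 rad.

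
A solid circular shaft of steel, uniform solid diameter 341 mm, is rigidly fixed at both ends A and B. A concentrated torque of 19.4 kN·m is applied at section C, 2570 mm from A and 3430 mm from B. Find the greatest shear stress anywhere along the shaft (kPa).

With uniform GJ and both ends fixed, compatibility θ_AC = θ_CB gives T_A·a = T_B·b, together with T_A + T_B = T₀.
T_A = T₀·b/(a+b) = 19400·3430/6000 = 11090 N·m; T_B = 8310 N·m.
τ in each portion: τ_AC = 1.42×10^6 Pa, τ_CB = 1.07×10^6 Pa; maximum is in AC.
τ_max = T_AC·r/J = 11090·0.171/1.33×10^-3 = 1.424×10^6 Pa.

1420 kPa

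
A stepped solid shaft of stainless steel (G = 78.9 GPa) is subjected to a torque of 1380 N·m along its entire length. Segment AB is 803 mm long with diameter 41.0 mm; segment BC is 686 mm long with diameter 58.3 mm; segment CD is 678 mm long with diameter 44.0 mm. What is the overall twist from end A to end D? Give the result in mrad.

J_AB = π(0.0410)⁴/32 = 2.77×10^-7 m⁴; J_BC = π(0.0583)⁴/32 = 1.13×10^-6 m⁴; J_CD = π(0.0440)⁴/32 = 3.68×10^-7 m⁴.
θ = (T/G)·Σ L_i/J_i = (1380/78.9×10⁹)·(0.803/2.77×10^-7 + 0.686/1.13×10^-6 + 0.678/3.68×10^-7) = 0.09343 rad.

93.4 mrad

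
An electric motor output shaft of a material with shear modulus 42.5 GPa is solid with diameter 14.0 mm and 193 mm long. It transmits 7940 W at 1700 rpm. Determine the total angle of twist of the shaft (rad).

ω = 2π·1700/60 = 178.0 rad/s, so T = P/ω = 7940 / 178.0 = 44.60 N·m.
J = πd⁴/32 = π(0.0140)⁴/32 = 3.771×10^-9 m⁴.
θ = T·L/(G·J) = 44.60 × 0.193 / (42.5×10⁹ × 3.771×10^-9) = 0.05370 rad.

0.0537 rad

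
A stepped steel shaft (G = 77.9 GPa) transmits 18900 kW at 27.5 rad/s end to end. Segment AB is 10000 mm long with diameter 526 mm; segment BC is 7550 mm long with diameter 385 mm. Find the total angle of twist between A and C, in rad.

ω = 27.5 rad/s, so T = P/ω = 18900×10³ / 27.50 = 687300 N·m.
J_AB = π(0.526)⁴/32 = 7.52×10^-3 m⁴; J_BC = π(0.385)⁴/32 = 2.16×10^-3 m⁴.
θ = (T/G)·Σ L_i/J_i = (687300/77.9×10⁹)·(10.0/7.52×10^-3 + 7.55/2.16×10^-3) = 0.04262 rad.

0.0426 rad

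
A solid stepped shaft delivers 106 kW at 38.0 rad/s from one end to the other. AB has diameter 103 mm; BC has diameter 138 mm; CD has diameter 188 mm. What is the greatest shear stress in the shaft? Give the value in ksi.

1.89 ksi

ω = 38.0 rad/s, so T = P/ω = 106×10³ / 38.00 = 2789 N·m.
Under the same torque, τ_max = 16T/(πd³) is largest where d is smallest — segment AB (d = 103 mm).
τ_max = 16·2789/(π·(0.103)³) = 1.300×10^7 Pa.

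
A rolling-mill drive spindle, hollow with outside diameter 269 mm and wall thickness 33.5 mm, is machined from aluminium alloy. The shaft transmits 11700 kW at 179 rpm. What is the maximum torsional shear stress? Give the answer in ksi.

34.7 ksi

ω = 2π·179/60 = 18.74 rad/s, so T = P/ω = 11700×10³ / 18.74 = 624200 N·m.
J = π(d_o⁴ − d_i⁴)/32 = π(0.269⁴ − 0.202⁴)/32 = 3.506×10^-4 m⁴.
τ_max = T·r/J = 624200 × 0.135 / 3.506×10^-4 = 2.395×10^8 Pa.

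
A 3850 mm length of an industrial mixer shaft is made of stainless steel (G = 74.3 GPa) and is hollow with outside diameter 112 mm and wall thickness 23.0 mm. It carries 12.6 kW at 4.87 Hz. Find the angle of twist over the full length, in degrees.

0.0900°

ω = 2π·4.87 = 30.60 rad/s, so T = P/ω = 12.6×10³ / 30.60 = 411.8 N·m.
J = π(d_o⁴ − d_i⁴)/32 = π(0.112⁴ − 0.0660⁴)/32 = 1.359×10^-5 m⁴.
θ = T·L/(G·J) = 411.8 × 3.85 / (74.3×10⁹ × 1.359×10^-5) = 1.571×10^-3 rad.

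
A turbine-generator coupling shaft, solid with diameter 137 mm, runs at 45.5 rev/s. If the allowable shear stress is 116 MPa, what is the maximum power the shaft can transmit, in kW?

J = πd⁴/32 = π(0.137)⁴/32 = 3.458×10^-5 m⁴.
T_max = τ_allow·J/r = 1.16×10^8 × 3.458×10^-5 / 0.0685 = 58570 N·m.
ω = 2π·45.5 = 285.9 rad/s, so P_max = T_max·ω = 1.674×10^7 W.

16700 kW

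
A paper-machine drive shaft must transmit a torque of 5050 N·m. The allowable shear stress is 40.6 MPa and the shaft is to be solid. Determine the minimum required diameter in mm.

85.9 mm

For a solid shaft τ_max = 16T/(πd³), so d = (16T/(π τ_allow))^(1/3) = (16·5050/(π·4.06×10^7))^(1/3) = 0.08588 m.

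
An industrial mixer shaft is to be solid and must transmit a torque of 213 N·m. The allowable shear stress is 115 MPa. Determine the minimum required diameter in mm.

21.1 mm

For a solid shaft τ_max = 16T/(πd³), so d = (16T/(π τ_allow))^(1/3) = (16·213.0/(π·1.15×10^8))^(1/3) = 0.02113 m.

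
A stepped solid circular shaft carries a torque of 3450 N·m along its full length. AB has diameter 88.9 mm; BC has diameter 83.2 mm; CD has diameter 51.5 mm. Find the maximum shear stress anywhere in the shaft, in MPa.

Under the same torque, τ_max = 16T/(πd³) is largest where d is smallest — segment CD (d = 51.5 mm).
τ_max = 16·3450/(π·(0.0515)³) = 1.286×10^8 Pa.

129 MPa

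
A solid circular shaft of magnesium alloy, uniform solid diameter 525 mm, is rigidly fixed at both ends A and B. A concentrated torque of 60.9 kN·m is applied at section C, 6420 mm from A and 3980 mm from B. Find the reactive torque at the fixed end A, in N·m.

23300 N·m

With uniform GJ and both ends fixed, compatibility θ_AC = θ_CB gives T_A·a = T_B·b, together with T_A + T_B = T₀.
T_A = T₀·b/(a+b) = 60900·3980/10400 = 23310 N·m; T_B = 37590 N·m.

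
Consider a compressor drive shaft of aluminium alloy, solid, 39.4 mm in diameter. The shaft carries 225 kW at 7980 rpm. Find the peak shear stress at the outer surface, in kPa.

22400 kPa

ω = 2π·7980/60 = 835.7 rad/s, so T = P/ω = 225×10³ / 835.7 = 269.2 N·m.
J = πd⁴/32 = π(0.0394)⁴/32 = 2.366×10^-7 m⁴.
τ_max = T·r/J = 269.2 × 0.0197 / 2.366×10^-7 = 2.242×10^7 Pa.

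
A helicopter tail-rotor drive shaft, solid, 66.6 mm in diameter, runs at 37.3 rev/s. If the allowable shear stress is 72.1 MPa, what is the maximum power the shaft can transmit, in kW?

J = πd⁴/32 = π(0.0666)⁴/32 = 1.932×10^-6 m⁴.
T_max = τ_allow·J/r = 7.21×10^7 × 1.932×10^-6 / 0.0333 = 4182 N·m.
ω = 2π·37.3 = 234.4 rad/s, so P_max = T_max·ω = 9.801×10^5 W.

980 kW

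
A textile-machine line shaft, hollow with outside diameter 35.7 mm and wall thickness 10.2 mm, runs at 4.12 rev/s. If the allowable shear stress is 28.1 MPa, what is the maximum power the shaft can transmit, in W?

6280 W

J = π(d_o⁴ − d_i⁴)/32 = π(0.0357⁴ − 0.0153⁴)/32 = 1.541×10^-7 m⁴.
T_max = τ_allow·J/r = 2.81×10^7 × 1.541×10^-7 / 0.0179 = 242.6 N·m.
ω = 2π·4.12 = 25.89 rad/s, so P_max = T_max·ω = 6279 W.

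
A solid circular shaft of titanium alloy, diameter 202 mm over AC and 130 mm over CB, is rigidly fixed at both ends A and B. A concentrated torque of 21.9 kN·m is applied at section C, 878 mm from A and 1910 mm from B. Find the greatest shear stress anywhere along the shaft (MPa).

Compatibility: T_A·a/J_AC = T_B·b/J_CB with T_A + T_B = T₀.
J_AC = 1.63×10^-4 m⁴, J_CB = 2.80×10^-5 m⁴, so T_A = T₀·(J_AC/a)/((J_AC/a)+(J_CB/b)) = 20300 N·m, T_B = 1601 N·m.
τ in each portion: τ_AC = 1.25×10^7 Pa, τ_CB = 3.71×10^6 Pa; maximum is in AC.
τ_max = T_AC·r/J = 20300·0.101/1.63×10^-4 = 1.254×10^7 Pa.

12.5 MPa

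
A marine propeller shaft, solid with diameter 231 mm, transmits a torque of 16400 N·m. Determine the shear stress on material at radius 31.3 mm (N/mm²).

J = πd⁴/32 = π(0.231)⁴/32 = 2.795×10^-4 m⁴.
Shear stress varies linearly with radius: τ = T·r/J = 16400 × 0.0313 / 2.795×10^-4 = 1.836×10^6 Pa.

1.84 N/mm²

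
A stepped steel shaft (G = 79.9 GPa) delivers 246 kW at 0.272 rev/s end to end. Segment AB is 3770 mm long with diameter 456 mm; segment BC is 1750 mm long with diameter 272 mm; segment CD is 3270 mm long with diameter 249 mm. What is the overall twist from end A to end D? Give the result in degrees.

ω = 2π·0.272 = 1.709 rad/s, so T = P/ω = 246×10³ / 1.709 = 143900 N·m.
J_AB = π(0.456)⁴/32 = 4.24×10^-3 m⁴; J_BC = π(0.272)⁴/32 = 5.37×10^-4 m⁴; J_CD = π(0.249)⁴/32 = 3.77×10^-4 m⁴.
θ = (T/G)·Σ L_i/J_i = (143900/79.9×10⁹)·(3.77/4.24×10^-3 + 1.75/5.37×10^-4 + 3.27/3.77×10^-4) = 0.02308 rad.

1.32°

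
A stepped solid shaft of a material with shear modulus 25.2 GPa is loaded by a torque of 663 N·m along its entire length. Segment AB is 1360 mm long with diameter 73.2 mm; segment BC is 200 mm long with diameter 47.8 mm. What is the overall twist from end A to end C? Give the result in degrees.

J_AB = π(0.0732)⁴/32 = 2.82×10^-6 m⁴; J_BC = π(0.0478)⁴/32 = 5.13×10^-7 m⁴.
θ = (T/G)·Σ L_i/J_i = (663.0/25.2×10⁹)·(1.36/2.82×10^-6 + 0.200/5.13×10^-7) = 0.02296 rad.

1.32°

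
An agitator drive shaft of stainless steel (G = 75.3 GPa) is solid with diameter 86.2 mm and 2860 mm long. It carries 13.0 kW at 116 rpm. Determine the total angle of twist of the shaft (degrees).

ω = 2π·116/60 = 12.15 rad/s, so T = P/ω = 13.0×10³ / 12.15 = 1070 N·m.
J = πd⁴/32 = π(0.0862)⁴/32 = 5.420×10^-6 m⁴.
θ = T·L/(G·J) = 1070 × 2.86 / (75.3×10⁹ × 5.420×10^-6) = 7.499×10^-3 rad.

0.430°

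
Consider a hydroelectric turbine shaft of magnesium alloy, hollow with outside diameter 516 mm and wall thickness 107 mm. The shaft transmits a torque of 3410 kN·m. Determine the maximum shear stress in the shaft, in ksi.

J = π(d_o⁴ − d_i⁴)/32 = π(0.516⁴ − 0.302⁴)/32 = 6.143×10^-3 m⁴.
τ_max = T·r/J = 3.410e6 × 0.258 / 6.143×10^-3 = 1.432×10^8 Pa.

20.8 ksi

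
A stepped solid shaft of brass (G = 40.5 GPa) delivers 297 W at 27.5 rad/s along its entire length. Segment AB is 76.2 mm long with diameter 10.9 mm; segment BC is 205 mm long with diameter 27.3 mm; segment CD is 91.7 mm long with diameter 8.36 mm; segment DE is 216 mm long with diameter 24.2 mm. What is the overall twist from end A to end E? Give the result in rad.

ω = 27.5 rad/s, so T = P/ω = 297 / 27.50 = 10.80 N·m.
J_AB = π(0.0109)⁴/32 = 1.39×10^-9 m⁴; J_BC = π(0.0273)⁴/32 = 5.45×10^-8 m⁴; J_CD = π(0.00836)⁴/32 = 4.80×10^-10 m⁴; J_DE = π(0.0242)⁴/32 = 3.37×10^-8 m⁴.
θ = (T/G)·Σ L_i/J_i = (10.80/40.5×10⁹)·(0.0762/1.39×10^-9 + 0.205/5.45×10^-8 + 0.0917/4.80×10^-10 + 0.216/3.37×10^-8) = 0.06837 rad.

0.0684 rad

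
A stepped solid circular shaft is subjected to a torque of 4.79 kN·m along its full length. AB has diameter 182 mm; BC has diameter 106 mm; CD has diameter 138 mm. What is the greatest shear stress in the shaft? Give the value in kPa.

20500 kPa

Under the same torque, τ_max = 16T/(πd³) is largest where d is smallest — segment BC (d = 106 mm).
τ_max = 16·4790/(π·(0.106)³) = 2.048×10^7 Pa.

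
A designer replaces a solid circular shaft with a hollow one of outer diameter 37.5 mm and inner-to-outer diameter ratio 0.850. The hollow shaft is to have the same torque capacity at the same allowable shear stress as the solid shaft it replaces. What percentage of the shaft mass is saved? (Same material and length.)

Equal τ_max and T ⇒ the solid shaft needs d_s³ = d_o³(1−k⁴), so d_s = 37.5·(1−0.850⁴)^(1/3) = 29.32 mm.
Area ratio A_h/A_s = d_o²(1−k²)/d_s² = (1−k²)/(1−k⁴)^(2/3) = 0.4539.
Mass saving = 1 − 0.4539 = 54.6 %.

54.6 %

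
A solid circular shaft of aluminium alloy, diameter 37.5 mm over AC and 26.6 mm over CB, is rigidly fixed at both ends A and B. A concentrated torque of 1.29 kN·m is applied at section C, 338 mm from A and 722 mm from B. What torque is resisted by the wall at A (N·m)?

Compatibility: T_A·a/J_AC = T_B·b/J_CB with T_A + T_B = T₀.
J_AC = 1.94×10^-7 m⁴, J_CB = 4.92×10^-8 m⁴, so T_A = T₀·(J_AC/a)/((J_AC/a)+(J_CB/b)) = 1153 N·m, T_B = 136.7 N·m.

1150 N·m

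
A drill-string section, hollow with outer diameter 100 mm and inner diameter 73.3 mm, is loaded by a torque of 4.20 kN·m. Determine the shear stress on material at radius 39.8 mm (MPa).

J = π(d_o⁴ − d_i⁴)/32 = π(0.100⁴ − 0.0733⁴)/32 = 6.983×10^-6 m⁴.
Shear stress varies linearly with radius: τ = T·r/J = 4200 × 0.0398 / 6.983×10^-6 = 2.394×10^7 Pa.

23.9 MPa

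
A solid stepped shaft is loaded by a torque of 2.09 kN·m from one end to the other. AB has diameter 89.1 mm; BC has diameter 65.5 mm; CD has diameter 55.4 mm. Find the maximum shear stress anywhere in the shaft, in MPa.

Under the same torque, τ_max = 16T/(πd³) is largest where d is smallest — segment CD (d = 55.4 mm).
τ_max = 16·2090/(π·(0.0554)³) = 6.260×10^7 Pa.

62.6 MPa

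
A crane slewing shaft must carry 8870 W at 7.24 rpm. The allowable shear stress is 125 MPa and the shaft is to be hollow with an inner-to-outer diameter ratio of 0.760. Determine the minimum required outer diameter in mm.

ω = 2π·7.24/60 = 0.7582 rad/s, so T = P/ω = 8870 / 0.7582 = 11700 N·m.
For a hollow shaft with d_i/d_o = 0.760: τ_max = 16T/(π d_o³ (1−k⁴)), so d_o = [16T/(π τ_allow (1−k⁴))]^(1/3) = [16·11700/(π·1.25×10^8·0.6664)]^(1/3) = 0.08943 m.

89.4 mm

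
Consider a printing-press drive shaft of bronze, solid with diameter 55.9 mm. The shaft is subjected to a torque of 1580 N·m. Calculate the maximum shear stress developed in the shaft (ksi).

6.68 ksi

J = πd⁴/32 = π(0.0559)⁴/32 = 9.586×10^-7 m⁴.
τ_max = T·r/J = 1580 × 0.0279 / 9.586×10^-7 = 4.607×10^7 Pa.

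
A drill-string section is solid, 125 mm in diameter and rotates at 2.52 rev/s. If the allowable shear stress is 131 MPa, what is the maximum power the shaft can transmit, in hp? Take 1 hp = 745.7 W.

1070 hp

J = πd⁴/32 = π(0.125)⁴/32 = 2.397×10^-5 m⁴.
T_max = τ_allow·J/r = 1.31×10^8 × 2.397×10^-5 / 0.0625 = 50240 N·m.
ω = 2π·2.52 = 15.83 rad/s, so P_max = T_max·ω = 7.954×10^5 W.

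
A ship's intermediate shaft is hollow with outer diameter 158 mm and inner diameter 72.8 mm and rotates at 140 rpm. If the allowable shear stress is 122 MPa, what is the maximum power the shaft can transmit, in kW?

1320 kW

J = π(d_o⁴ − d_i⁴)/32 = π(0.158⁴ − 0.0728⁴)/32 = 5.843×10^-5 m⁴.
T_max = τ_allow·J/r = 1.22×10^8 × 5.843×10^-5 / 0.0790 = 90230 N·m.
ω = 2π·140/60 = 14.66 rad/s, so P_max = T_max·ω = 1.323×10^6 W.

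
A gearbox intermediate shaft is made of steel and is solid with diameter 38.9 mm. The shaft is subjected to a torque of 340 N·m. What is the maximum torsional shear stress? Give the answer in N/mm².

J = πd⁴/32 = π(0.0389)⁴/32 = 2.248×10^-7 m⁴.
τ_max = T·r/J = 340.0 × 0.0194 / 2.248×10^-7 = 2.942×10^7 Pa.

29.4 N/mm²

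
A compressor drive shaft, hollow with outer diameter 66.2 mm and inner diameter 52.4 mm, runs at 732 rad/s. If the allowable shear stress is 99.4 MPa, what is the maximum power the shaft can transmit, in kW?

J = π(d_o⁴ − d_i⁴)/32 = π(0.0662⁴ − 0.0524⁴)/32 = 1.145×10^-6 m⁴.
T_max = τ_allow·J/r = 9.94×10^7 × 1.145×10^-6 / 0.0331 = 3440 N·m.
ω = 732 rad/s, so P_max = T_max·ω = 2.518×10^6 W.

2520 kW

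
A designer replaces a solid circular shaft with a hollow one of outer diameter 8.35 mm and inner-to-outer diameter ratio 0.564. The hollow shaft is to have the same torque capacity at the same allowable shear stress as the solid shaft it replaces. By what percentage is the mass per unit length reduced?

Equal τ_max and T ⇒ the solid shaft needs d_s³ = d_o³(1−k⁴), so d_s = 8.35·(1−0.564⁴)^(1/3) = 8.058 mm.
Area ratio A_h/A_s = d_o²(1−k²)/d_s² = (1−k²)/(1−k⁴)^(2/3) = 0.7322.
Mass saving = 1 − 0.7322 = 26.8 %.

26.8 %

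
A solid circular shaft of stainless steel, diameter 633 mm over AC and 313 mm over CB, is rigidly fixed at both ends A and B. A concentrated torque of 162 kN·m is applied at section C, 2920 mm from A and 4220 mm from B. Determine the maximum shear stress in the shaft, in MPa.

3.12 MPa

Compatibility: T_A·a/J_AC = T_B·b/J_CB with T_A + T_B = T₀.
J_AC = 0.0158 m⁴, J_CB = 9.42×10^-4 m⁴, so T_A = T₀·(J_AC/a)/((J_AC/a)+(J_CB/b)) = 155600 N·m, T_B = 6435 N·m.
τ in each portion: τ_AC = 3.12×10^6 Pa, τ_CB = 1.07×10^6 Pa; maximum is in AC.
τ_max = T_AC·r/J = 155600·0.317/0.0158 = 3.124×10^6 Pa.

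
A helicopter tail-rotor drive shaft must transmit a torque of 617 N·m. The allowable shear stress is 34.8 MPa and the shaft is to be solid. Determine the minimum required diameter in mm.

For a solid shaft τ_max = 16T/(πd³), so d = (16T/(π τ_allow))^(1/3) = (16·617.0/(π·3.48×10^7))^(1/3) = 0.04486 m.

44.9 mm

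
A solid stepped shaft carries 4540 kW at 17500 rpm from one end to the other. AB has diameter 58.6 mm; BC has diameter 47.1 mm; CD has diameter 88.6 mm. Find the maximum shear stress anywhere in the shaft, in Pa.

ω = 2π·17500/60 = 1833 rad/s, so T = P/ω = 4540×10³ / 1833 = 2477 N·m.
Under the same torque, τ_max = 16T/(πd³) is largest where d is smallest — segment BC (d = 47.1 mm).
τ_max = 16·2477/(π·(0.0471)³) = 1.208×10^8 Pa.

1.21e8 Pa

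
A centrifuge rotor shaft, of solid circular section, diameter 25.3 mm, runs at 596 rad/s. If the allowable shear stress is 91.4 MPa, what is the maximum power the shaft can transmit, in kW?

173 kW

J = πd⁴/32 = π(0.0253)⁴/32 = 4.022×10^-8 m⁴.
T_max = τ_allow·J/r = 9.14×10^7 × 4.022×10^-8 / 0.0126 = 290.6 N·m.
ω = 596 rad/s, so P_max = T_max·ω = 1.732×10^5 W.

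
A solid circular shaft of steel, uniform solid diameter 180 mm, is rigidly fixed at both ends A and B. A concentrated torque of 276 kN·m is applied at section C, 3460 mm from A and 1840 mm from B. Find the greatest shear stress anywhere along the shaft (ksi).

With uniform GJ and both ends fixed, compatibility θ_AC = θ_CB gives T_A·a = T_B·b, together with T_A + T_B = T₀.
T_A = T₀·b/(a+b) = 276000·1840/5300 = 95820 N·m; T_B = 180200 N·m.
τ in each portion: τ_AC = 8.37×10^7 Pa, τ_CB = 1.57×10^8 Pa; maximum is in CB.
τ_max = T_CB·r/J = 180200·0.0900/1.03×10^-4 = 1.573×10^8 Pa.

22.8 ksi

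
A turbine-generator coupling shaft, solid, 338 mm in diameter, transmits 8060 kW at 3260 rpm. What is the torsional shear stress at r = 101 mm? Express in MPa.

ω = 2π·3260/60 = 341.4 rad/s, so T = P/ω = 8060×10³ / 341.4 = 23610 N·m.
J = πd⁴/32 = π(0.338)⁴/32 = 1.281×10^-3 m⁴.
Shear stress varies linearly with radius: τ = T·r/J = 23610 × 0.101 / 1.281×10^-3 = 1.861×10^6 Pa.

1.86 MPa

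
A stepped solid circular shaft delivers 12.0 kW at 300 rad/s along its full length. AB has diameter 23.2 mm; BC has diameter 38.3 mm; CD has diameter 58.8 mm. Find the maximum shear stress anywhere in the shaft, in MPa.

16.3 MPa

ω = 300 rad/s, so T = P/ω = 12.0×10³ / 300.0 = 40.00 N·m.
Under the same torque, τ_max = 16T/(πd³) is largest where d is smallest — segment AB (d = 23.2 mm).
τ_max = 16·40.00/(π·(0.0232)³) = 1.631×10^7 Pa.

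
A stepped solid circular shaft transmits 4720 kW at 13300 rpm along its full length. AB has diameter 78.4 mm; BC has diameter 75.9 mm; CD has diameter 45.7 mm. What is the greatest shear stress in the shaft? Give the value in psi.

ω = 2π·13300/60 = 1393 rad/s, so T = P/ω = 4720×10³ / 1393 = 3389 N·m.
Under the same torque, τ_max = 16T/(πd³) is largest where d is smallest — segment CD (d = 45.7 mm).
τ_max = 16·3389/(π·(0.0457)³) = 1.808×10^8 Pa.

26200 psi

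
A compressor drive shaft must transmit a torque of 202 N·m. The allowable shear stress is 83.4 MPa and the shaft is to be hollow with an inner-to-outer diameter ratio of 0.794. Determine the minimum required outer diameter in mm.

For a hollow shaft with d_i/d_o = 0.794: τ_max = 16T/(π d_o³ (1−k⁴)), so d_o = [16T/(π τ_allow (1−k⁴))]^(1/3) = [16·202.0/(π·8.34×10^7·0.6026)]^(1/3) = 0.02736 m.

27.4 mm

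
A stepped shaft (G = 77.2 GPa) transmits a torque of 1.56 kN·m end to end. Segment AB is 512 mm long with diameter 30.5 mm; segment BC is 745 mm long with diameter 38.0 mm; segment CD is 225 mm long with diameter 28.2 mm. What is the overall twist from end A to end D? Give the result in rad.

0.269 rad

J_AB = π(0.0305)⁴/32 = 8.50×10^-8 m⁴; J_BC = π(0.0380)⁴/32 = 2.05×10^-7 m⁴; J_CD = π(0.0282)⁴/32 = 6.21×10^-8 m⁴.
θ = (T/G)·Σ L_i/J_i = (1560/77.2×10⁹)·(0.512/8.50×10^-8 + 0.745/2.05×10^-7 + 0.225/6.21×10^-8) = 0.2686 rad.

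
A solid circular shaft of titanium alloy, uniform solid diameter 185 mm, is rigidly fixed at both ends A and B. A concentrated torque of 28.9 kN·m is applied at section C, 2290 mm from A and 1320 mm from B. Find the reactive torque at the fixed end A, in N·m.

With uniform GJ and both ends fixed, compatibility θ_AC = θ_CB gives T_A·a = T_B·b, together with T_A + T_B = T₀.
T_A = T₀·b/(a+b) = 28900·1320/3610 = 10570 N·m; T_B = 18330 N·m.

10600 N·m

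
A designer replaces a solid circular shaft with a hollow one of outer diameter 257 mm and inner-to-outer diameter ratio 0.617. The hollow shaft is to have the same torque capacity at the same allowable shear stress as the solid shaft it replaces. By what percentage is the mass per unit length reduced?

Equal τ_max and T ⇒ the solid shaft needs d_s³ = d_o³(1−k⁴), so d_s = 257·(1−0.617⁴)^(1/3) = 243.9 mm.
Area ratio A_h/A_s = d_o²(1−k²)/d_s² = (1−k²)/(1−k⁴)^(2/3) = 0.6874.
Mass saving = 1 − 0.6874 = 31.3 %.

31.3 %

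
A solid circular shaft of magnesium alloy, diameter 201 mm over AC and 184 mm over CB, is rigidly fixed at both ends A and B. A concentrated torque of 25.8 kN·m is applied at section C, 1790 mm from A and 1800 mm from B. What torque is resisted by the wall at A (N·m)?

Compatibility: T_A·a/J_AC = T_B·b/J_CB with T_A + T_B = T₀.
J_AC = 1.60×10^-4 m⁴, J_CB = 1.13×10^-4 m⁴, so T_A = T₀·(J_AC/a)/((J_AC/a)+(J_CB/b)) = 15190 N·m, T_B = 10610 N·m.

15200 N·m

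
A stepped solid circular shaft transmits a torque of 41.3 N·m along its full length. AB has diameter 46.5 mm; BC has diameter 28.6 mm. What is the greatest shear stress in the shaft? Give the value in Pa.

Under the same torque, τ_max = 16T/(πd³) is largest where d is smallest — segment BC (d = 28.6 mm).
τ_max = 16·41.30/(π·(0.0286)³) = 8.991×10^6 Pa.

8.99e6 Pa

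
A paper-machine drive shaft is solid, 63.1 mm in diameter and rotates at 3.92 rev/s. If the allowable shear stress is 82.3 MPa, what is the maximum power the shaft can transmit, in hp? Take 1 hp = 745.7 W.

J = πd⁴/32 = π(0.0631)⁴/32 = 1.556×10^-6 m⁴.
T_max = τ_allow·J/r = 8.23×10^7 × 1.556×10^-6 / 0.0316 = 4060 N·m.
ω = 2π·3.92 = 24.63 rad/s, so P_max = T_max·ω = 1.000×10^5 W.

134 hp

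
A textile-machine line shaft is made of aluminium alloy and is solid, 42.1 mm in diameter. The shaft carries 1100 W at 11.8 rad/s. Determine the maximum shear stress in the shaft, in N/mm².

6.36 N/mm²

ω = 11.8 rad/s, so T = P/ω = 1100 / 11.80 = 93.22 N·m.
J = πd⁴/32 = π(0.0421)⁴/32 = 3.084×10^-7 m⁴.
τ_max = T·r/J = 93.22 × 0.0210 / 3.084×10^-7 = 6.363×10^6 Pa.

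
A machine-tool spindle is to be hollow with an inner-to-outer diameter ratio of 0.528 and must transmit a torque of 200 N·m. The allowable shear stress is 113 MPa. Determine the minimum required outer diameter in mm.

For a hollow shaft with d_i/d_o = 0.528: τ_max = 16T/(π d_o³ (1−k⁴)), so d_o = [16T/(π τ_allow (1−k⁴))]^(1/3) = [16·200.0/(π·1.13×10^8·0.9223)]^(1/3) = 0.02138 m.

21.4 mm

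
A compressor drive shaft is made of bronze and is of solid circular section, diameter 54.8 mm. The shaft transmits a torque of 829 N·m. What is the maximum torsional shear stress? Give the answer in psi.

3720 psi

J = πd⁴/32 = π(0.0548)⁴/32 = 8.854×10^-7 m⁴.
τ_max = T·r/J = 829.0 × 0.0274 / 8.854×10^-7 = 2.566×10^7 Pa.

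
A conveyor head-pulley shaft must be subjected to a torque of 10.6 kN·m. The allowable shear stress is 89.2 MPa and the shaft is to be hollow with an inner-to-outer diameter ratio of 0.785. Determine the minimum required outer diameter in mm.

99.2 mm

For a hollow shaft with d_i/d_o = 0.785: τ_max = 16T/(π d_o³ (1−k⁴)), so d_o = [16T/(π τ_allow (1−k⁴))]^(1/3) = [16·10600/(π·8.92×10^7·0.6203)]^(1/3) = 0.09918 m.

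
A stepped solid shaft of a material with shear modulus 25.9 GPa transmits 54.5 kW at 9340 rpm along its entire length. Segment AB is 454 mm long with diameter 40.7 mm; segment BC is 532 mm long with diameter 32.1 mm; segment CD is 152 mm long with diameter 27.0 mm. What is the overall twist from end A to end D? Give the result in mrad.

ω = 2π·9340/60 = 978.1 rad/s, so T = P/ω = 54.5×10³ / 978.1 = 55.72 N·m.
J_AB = π(0.0407)⁴/32 = 2.69×10^-7 m⁴; J_BC = π(0.0321)⁴/32 = 1.04×10^-7 m⁴; J_CD = π(0.0270)⁴/32 = 5.22×10^-8 m⁴.
θ = (T/G)·Σ L_i/J_i = (55.72/25.9×10⁹)·(0.454/2.69×10^-7 + 0.532/1.04×10^-7 + 0.152/5.22×10^-8) = 0.02087 rad.

20.9 mrad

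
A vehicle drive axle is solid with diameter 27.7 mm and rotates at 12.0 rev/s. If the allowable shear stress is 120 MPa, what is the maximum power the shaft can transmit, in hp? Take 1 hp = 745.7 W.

J = πd⁴/32 = π(0.0277)⁴/32 = 5.780×10^-8 m⁴.
T_max = τ_allow·J/r = 1.20×10^8 × 5.780×10^-8 / 0.0138 = 500.8 N·m.
ω = 2π·12.0 = 75.40 rad/s, so P_max = T_max·ω = 3.776×10^4 W.

50.6 hp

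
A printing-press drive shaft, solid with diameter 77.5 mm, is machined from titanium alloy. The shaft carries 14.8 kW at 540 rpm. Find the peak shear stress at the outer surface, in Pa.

2.86e6 Pa

ω = 2π·540/60 = 56.55 rad/s, so T = P/ω = 14.8×10³ / 56.55 = 261.7 N·m.
J = πd⁴/32 = π(0.0775)⁴/32 = 3.542×10^-6 m⁴.
τ_max = T·r/J = 261.7 × 0.0387 / 3.542×10^-6 = 2.864×10^6 Pa.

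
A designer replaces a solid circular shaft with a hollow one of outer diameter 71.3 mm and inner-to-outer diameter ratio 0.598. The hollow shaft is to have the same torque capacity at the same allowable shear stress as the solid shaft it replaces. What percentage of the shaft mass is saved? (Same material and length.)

29.6 %

Equal τ_max and T ⇒ the solid shaft needs d_s³ = d_o³(1−k⁴), so d_s = 71.3·(1−0.598⁴)^(1/3) = 68.12 mm.
Area ratio A_h/A_s = d_o²(1−k²)/d_s² = (1−k²)/(1−k⁴)^(2/3) = 0.7038.
Mass saving = 1 − 0.7038 = 29.6 %.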